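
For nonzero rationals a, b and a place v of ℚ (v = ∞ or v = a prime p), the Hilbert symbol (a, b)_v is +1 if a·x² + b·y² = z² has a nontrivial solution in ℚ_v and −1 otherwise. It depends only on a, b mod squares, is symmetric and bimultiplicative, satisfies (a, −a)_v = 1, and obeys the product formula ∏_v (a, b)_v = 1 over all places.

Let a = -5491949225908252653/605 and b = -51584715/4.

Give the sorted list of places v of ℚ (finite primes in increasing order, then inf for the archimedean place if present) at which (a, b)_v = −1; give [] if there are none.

[7, 13, 17, inf]

(a, b) ≡ (-65, -33915) mod (ℚ^×)²; places V = {2, 3, 5, 7, 11, 13, 17, 19, ∞}.
(a,b)_7: α=4, u≡6; β=1, v≡3 (mod 7); (6|7)=-1, (3|7)=-1; sign (−1)^0·-1^1·-1^4 = -1.
(a,b)_2: α=0, β=-2; u≡7, v≡5 (mod 8); ε(u)ε(v)=1·0, αω(v)=0·1, βω(u)=-2·0; sum ≡ 0  ⇒  +1.
(a,b)_3: α=10, u≡1; β=3, v≡2 (mod 3); (1|3)=+1, (2|3)=-1; sign (−1)^0·+1^3·-1^10 = +1.
(a,b)_∞: sgn(-65)=−, sgn(-33915)=−, so -1.
(a,b)_11: α=-2, u≡3; β=0, v≡4 (mod 11); (3|11)=+1, (4|11)=+1; sign (−1)^0·+1^0·+1^-2 = +1.
(a,b)_13: α=5, u≡5; β=2, v≡11 (mod 13); (5|13)=-1, (11|13)=-1; sign (−1)^0·-1^2·-1^5 = -1.
(a,b)_5: α=-1, u≡2; β=1, v≡3 (mod 5); (2|5)=-1, (3|5)=-1; sign (−1)^0·-1^1·-1^-1 = +1.
(a,b)_19: α=2, u≡7; β=1, v≡5 (mod 19); (7|19)=+1, (5|19)=+1; sign (−1)^0·+1^1·+1^2 = +1.
(a,b)_17: α=2, u≡7; β=1, v≡5 (mod 17); (7|17)=-1, (5|17)=-1; sign (−1)^0·-1^1·-1^2 = -1.
(-65, -33915 / ℚ) ramifies at {7, 13, 17, ∞}: a division algebra.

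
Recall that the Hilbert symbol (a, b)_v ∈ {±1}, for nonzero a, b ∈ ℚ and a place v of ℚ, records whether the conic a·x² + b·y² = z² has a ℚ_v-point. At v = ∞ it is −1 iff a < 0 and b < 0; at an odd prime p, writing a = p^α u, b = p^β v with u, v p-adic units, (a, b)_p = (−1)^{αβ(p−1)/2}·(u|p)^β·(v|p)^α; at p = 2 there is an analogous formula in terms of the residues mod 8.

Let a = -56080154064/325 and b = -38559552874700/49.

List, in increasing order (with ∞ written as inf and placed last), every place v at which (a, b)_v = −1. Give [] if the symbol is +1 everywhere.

Mod squares: a ≡ -187473, b ≡ -7163. Check v ∈ {∞, 2, 3, 5, 7, 11, 13, 17, 19, 23, 29}.
v=7: a=7^0·(≡1), b=7^-2·(≡3) mod 7; (1|7)=+1, (3|7)=-1; (−1)^{0·-2·3}·(+1)^-2·(-1)^0 = +1.
v=3: a=3^1·(≡2), b=3^0·(≡1) mod 3; (2|3)=-1, (1|3)=+1; (−1)^{1·0·1}·(-1)^0·(+1)^1 = +1.
v=17: a=17^2·(≡3), b=17^0·(≡12) mod 17; (3|17)=-1, (12|17)=-1; (−1)^{2·0·8}·(-1)^0·(-1)^2 = +1.
v=23: a=23^1·(≡20), b=23^2·(≡13) mod 23; (20|23)=-1, (13|23)=+1; (−1)^{1·2·11}·(-1)^2·(+1)^1 = +1.
v=11: a=11^1·(≡8), b=11^2·(≡9) mod 11; (8|11)=-1, (9|11)=+1; (−1)^{1·2·5}·(-1)^2·(+1)^1 = +1.
v=13: a=13^-1·(≡12), b=13^1·(≡11) mod 13; (12|13)=+1, (11|13)=-1; (−1)^{-1·1·6}·(+1)^1·(-1)^-1 = -1.
v=29: a=29^2·(≡2), b=29^3·(≡14) mod 29; (2|29)=-1, (14|29)=-1; (−1)^{2·3·14}·(-1)^3·(-1)^2 = -1.
v=5: a=5^-2·(≡2), b=5^2·(≡3) mod 5; (2|5)=-1, (3|5)=-1; (−1)^{-2·2·2}·(-1)^2·(-1)^-2 = +1.
v=∞: -187473 < 0 and -7163 < 0  ⇒  (a,b)_∞ = -1.
v=19: a=19^1·(≡8), b=19^1·(≡14) mod 19; (8|19)=-1, (14|19)=-1; (−1)^{1·1·9}·(-1)^1·(-1)^1 = -1.
v=2: v_2(a)=4, v_2(b)=2; units ≡ 7, 5 (mod 8); ε·ε+αω+βω = 1·0+4·1+2·0 ≡ 0  ⇒  (a,b)_2 = +1.
(-187473, -7163 / ℚ) ramifies at {13, 19, 29, ∞}: a division algebra.

[13, 19, 29, inf]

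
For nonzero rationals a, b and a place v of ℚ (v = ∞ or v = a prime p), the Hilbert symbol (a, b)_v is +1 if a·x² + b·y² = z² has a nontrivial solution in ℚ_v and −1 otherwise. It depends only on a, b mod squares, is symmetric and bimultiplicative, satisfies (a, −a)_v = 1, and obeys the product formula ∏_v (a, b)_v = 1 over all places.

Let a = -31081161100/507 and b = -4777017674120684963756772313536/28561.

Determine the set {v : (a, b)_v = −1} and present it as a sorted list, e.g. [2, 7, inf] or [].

Mod squares: a ≡ -7706073, b ≡ -2543271. Check v ∈ {∞, 2, 3, 5, 11, 13, 23, 29, 31, 41, 43, 47}.
v=43: a=43^1·(≡38), b=43^4·(≡37) mod 43; (38|43)=+1, (37|43)=-1; (−1)^{1·4·21}·(+1)^4·(-1)^1 = -1.
v=13: a=13^-2·(≡8), b=13^-4·(≡12) mod 13; (8|13)=-1, (12|13)=+1; (−1)^{-2·-4·6}·(-1)^-4·(+1)^-2 = +1.
v=11: a=11^2·(≡7), b=11^2·(≡7) mod 11; (7|11)=-1, (7|11)=-1; (−1)^{2·2·5}·(-1)^2·(-1)^2 = +1.
v=41: a=41^1·(≡40), b=41^3·(≡33) mod 41; (40|41)=+1, (33|41)=+1; (−1)^{1·3·20}·(+1)^3·(+1)^1 = +1.
v=47: a=47^1·(≡2), b=47^4·(≡39) mod 47; (2|47)=+1, (39|47)=-1; (−1)^{1·4·23}·(+1)^4·(-1)^1 = -1.
v=31: a=31^1·(≡30), b=31^3·(≡8) mod 31; (30|31)=-1, (8|31)=+1; (−1)^{1·3·15}·(-1)^3·(+1)^1 = +1.
v=2: v_2(a)=2, v_2(b)=6; units ≡ 7, 1 (mod 8); ε·ε+αω+βω = 1·0+2·0+6·0 ≡ 0  ⇒  (a,b)_2 = +1.
v=29: a=29^0·(≡21), b=29^1·(≡14) mod 29; (21|29)=-1, (14|29)=-1; (−1)^{0·1·14}·(-1)^1·(-1)^0 = -1.
v=23: a=23^0·(≡13), b=23^1·(≡19) mod 23; (13|23)=+1, (19|23)=-1; (−1)^{0·1·11}·(+1)^1·(-1)^0 = +1.
v=∞: -7706073 < 0 and -2543271 < 0  ⇒  (a,b)_∞ = -1.
v=5: a=5^2·(≡3), b=5^0·(≡4) mod 5; (3|5)=-1, (4|5)=+1; (−1)^{2·0·2}·(-1)^0·(+1)^2 = +1.
v=3: a=3^-1·(≡2), b=3^3·(≡1) mod 3; (2|3)=-1, (1|3)=+1; (−1)^{-1·3·1}·(-1)^3·(+1)^-1 = +1.
Ram(-7706073, -2543271) = {29, 43, 47, ∞}; no ℚ_29-point on the conic.

[29, 43, 47, inf]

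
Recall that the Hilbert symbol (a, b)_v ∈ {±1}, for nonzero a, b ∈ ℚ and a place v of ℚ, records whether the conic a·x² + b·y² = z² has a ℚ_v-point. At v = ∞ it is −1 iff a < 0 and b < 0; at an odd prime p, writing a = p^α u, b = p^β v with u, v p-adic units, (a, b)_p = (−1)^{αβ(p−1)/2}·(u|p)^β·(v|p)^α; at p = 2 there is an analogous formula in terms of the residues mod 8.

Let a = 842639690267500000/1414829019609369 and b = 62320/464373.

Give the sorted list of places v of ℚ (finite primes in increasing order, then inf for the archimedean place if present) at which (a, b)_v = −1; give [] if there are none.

(a, b) ≡ (5554270, 50635) mod (ℚ^×)²; places V = {2, 3, 5, 7, 13, 19, 23, 31, 41, ∞}.
(a,b)_2: α=5, β=4; u≡7, v≡3 (mod 8); ε(u)ε(v)=1·1, αω(v)=5·1, βω(u)=4·0; sum ≡ 0  ⇒  +1.
(a,b)_3: α=-20, u≡1; β=-6, v≡1 (mod 3); (1|3)=+1, (1|3)=+1; sign (−1)^0·+1^-6·+1^-20 = +1.
(a,b)_41: α=3, u≡26; β=1, v≡18 (mod 41); (26|41)=-1, (18|41)=+1; sign (−1)^0·-1^1·+1^3 = -1.
(a,b)_23: α=1, u≡9; β=0, v≡12 (mod 23); (9|23)=+1, (12|23)=+1; sign (−1)^0·+1^0·+1^1 = +1.
(a,b)_31: α=1, u≡17; β=0, v≡3 (mod 31); (17|31)=-1, (3|31)=-1; sign (−1)^0·-1^0·-1^1 = -1.
(a,b)_5: α=7, u≡1; β=1, v≡3 (mod 5); (1|5)=+1, (3|5)=-1; sign (−1)^0·+1^1·-1^7 = -1.
(a,b)_∞: sgn(5554270)=+, sgn(50635)=+, so +1.
(a,b)_19: α=3, u≡13; β=1, v≡17 (mod 19); (13|19)=-1, (17|19)=+1; sign (−1)^1·-1^1·+1^3 = +1.
(a,b)_7: α=-4, u≡4; β=-2, v≡1 (mod 7); (4|7)=+1, (1|7)=+1; sign (−1)^0·+1^-2·+1^-4 = +1.
(a,b)_13: α=-2, u≡6; β=-1, v≡5 (mod 13); (6|13)=-1, (5|13)=-1; sign (−1)^0·-1^-1·-1^-2 = -1.
(5554270, 50635 / ℚ) ramifies at {5, 13, 31, 41}: a division algebra.

[5, 13, 31, 41]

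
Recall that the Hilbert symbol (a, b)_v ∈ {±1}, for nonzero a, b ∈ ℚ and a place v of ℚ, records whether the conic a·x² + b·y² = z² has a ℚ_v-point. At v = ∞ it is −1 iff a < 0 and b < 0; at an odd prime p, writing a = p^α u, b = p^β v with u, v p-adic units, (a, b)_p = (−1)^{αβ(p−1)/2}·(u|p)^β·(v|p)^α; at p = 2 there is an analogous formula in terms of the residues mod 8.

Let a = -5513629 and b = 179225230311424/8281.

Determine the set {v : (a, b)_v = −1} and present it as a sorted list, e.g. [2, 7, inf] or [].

[2, 19, 31, 37]

Mod squares: a ≡ -5513629, b ≡ 177859. Check v ∈ {∞, 2, 7, 11, 13, 19, 23, 31, 37}.
v=19: a=19^1·(≡15), b=19^1·(≡12) mod 19; (15|19)=-1, (12|19)=-1; (−1)^{1·1·9}·(-1)^1·(-1)^1 = -1.
v=37: a=37^1·(≡19), b=37^1·(≡7) mod 37; (19|37)=-1, (7|37)=+1; (−1)^{1·1·18}·(-1)^1·(+1)^1 = -1.
v=23: a=23^1·(≡6), b=23^1·(≡11) mod 23; (6|23)=+1, (11|23)=-1; (−1)^{1·1·11}·(+1)^1·(-1)^1 = +1.
v=13: a=13^0·(≡9), b=13^-2·(≡5) mod 13; (9|13)=+1, (5|13)=-1; (−1)^{0·-2·6}·(+1)^-2·(-1)^0 = +1.
v=11: a=11^1·(≡9), b=11^1·(≡2) mod 11; (9|11)=+1, (2|11)=-1; (−1)^{1·1·5}·(+1)^1·(-1)^1 = +1.
v=∞: -5513629 < 0 and 177859 > 0  ⇒  (a,b)_∞ = +1.
v=7: a=7^0·(≡5), b=7^-2·(≡3) mod 7; (5|7)=-1, (3|7)=-1; (−1)^{0·-2·3}·(-1)^-2·(-1)^0 = +1.
v=31: a=31^1·(≡19), b=31^2·(≡3) mod 31; (19|31)=+1, (3|31)=-1; (−1)^{1·2·15}·(+1)^2·(-1)^1 = -1.
v=2: v_2(a)=0, v_2(b)=20; units ≡ 3, 3 (mod 8); ε·ε+αω+βω = 1·1+0·1+20·1 ≡ 1  ⇒  (a,b)_2 = -1.
Ram(-5513629, 177859) = {2, 19, 31, 37}; no ℚ_2-point on the conic.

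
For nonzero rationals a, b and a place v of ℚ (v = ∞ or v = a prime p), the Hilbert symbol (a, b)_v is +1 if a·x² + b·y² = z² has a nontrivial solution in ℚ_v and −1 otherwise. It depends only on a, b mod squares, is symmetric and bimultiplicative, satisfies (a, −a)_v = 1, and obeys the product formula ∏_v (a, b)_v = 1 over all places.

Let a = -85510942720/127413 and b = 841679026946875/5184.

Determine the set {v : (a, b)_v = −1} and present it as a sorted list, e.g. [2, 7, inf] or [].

[31, 37]

Mod squares: a ≡ -113035, b ≡ 2635. Check v ∈ {∞, 2, 3, 5, 7, 11, 13, 17, 31, 37, 47}.
v=37: a=37^1·(≡11), b=37^2·(≡35) mod 37; (11|37)=+1, (35|37)=-1; (−1)^{1·2·18}·(+1)^2·(-1)^1 = -1.
v=3: a=3^-4·(≡2), b=3^-4·(≡1) mod 3; (2|3)=-1, (1|3)=+1; (−1)^{-4·-4·1}·(-1)^-4·(+1)^-4 = +1.
v=31: a=31^0·(≡30), b=31^1·(≡24) mod 31; (30|31)=-1, (24|31)=-1; (−1)^{0·1·15}·(-1)^1·(-1)^0 = -1.
v=7: a=7^4·(≡1), b=7^0·(≡3) mod 7; (1|7)=+1, (3|7)=-1; (−1)^{4·0·3}·(+1)^0·(-1)^4 = +1.
v=2: v_2(a)=12, v_2(b)=-6; units ≡ 5, 3 (mod 8); ε·ε+αω+βω = 0·1+12·1+-6·1 ≡ 0  ⇒  (a,b)_2 = +1.
v=17: a=17^0·(≡1), b=17^1·(≡4) mod 17; (1|17)=+1, (4|17)=+1; (−1)^{0·1·8}·(+1)^1·(+1)^0 = +1.
v=5: a=5^1·(≡2), b=5^5·(≡2) mod 5; (2|5)=-1, (2|5)=-1; (−1)^{1·5·2}·(-1)^5·(-1)^1 = +1.
v=13: a=13^-1·(≡8), b=13^2·(≡12) mod 13; (8|13)=-1, (12|13)=+1; (−1)^{-1·2·6}·(-1)^2·(+1)^-1 = +1.
v=47: a=47^1·(≡26), b=47^2·(≡34) mod 47; (26|47)=-1, (34|47)=+1; (−1)^{1·2·23}·(-1)^2·(+1)^1 = +1.
v=∞: -113035 < 0 and 2635 > 0  ⇒  (a,b)_∞ = +1.
v=11: a=11^-2·(≡9), b=11^0·(≡6) mod 11; (9|11)=+1, (6|11)=-1; (−1)^{-2·0·5}·(+1)^0·(-1)^-2 = +1.
(-113035, 2635 / ℚ) ramifies at {31, 37}: a division algebra.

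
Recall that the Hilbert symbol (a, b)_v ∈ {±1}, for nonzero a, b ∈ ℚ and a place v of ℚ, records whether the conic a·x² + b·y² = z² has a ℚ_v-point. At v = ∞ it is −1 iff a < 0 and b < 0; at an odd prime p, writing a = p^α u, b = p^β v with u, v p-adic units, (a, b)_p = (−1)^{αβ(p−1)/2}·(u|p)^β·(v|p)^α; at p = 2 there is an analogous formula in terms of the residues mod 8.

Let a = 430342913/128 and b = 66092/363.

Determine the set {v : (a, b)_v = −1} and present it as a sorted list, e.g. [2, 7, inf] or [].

Mod squares: a ≡ 58786, b ≡ 49569. Check v ∈ {∞, 2, 3, 7, 11, 13, 17, 19, 31, 41}.
v=3: a=3^0·(≡1), b=3^-1·(≡2) mod 3; (1|3)=+1, (2|3)=-1; (−1)^{0·-1·1}·(+1)^-1·(-1)^0 = +1.
v=∞: 58786 > 0 and 49569 > 0  ⇒  (a,b)_∞ = +1.
v=19: a=19^1·(≡9), b=19^0·(≡5) mod 19; (9|19)=+1, (5|19)=+1; (−1)^{1·0·9}·(+1)^0·(+1)^1 = +1.
v=11: a=11^4·(≡8), b=11^-2·(≡5) mod 11; (8|11)=-1, (5|11)=+1; (−1)^{4·-2·5}·(-1)^-2·(+1)^4 = +1.
v=31: a=31^0·(≡19), b=31^1·(≡18) mod 31; (19|31)=+1, (18|31)=+1; (−1)^{0·1·15}·(+1)^1·(+1)^0 = +1.
v=7: a=7^1·(≡5), b=7^0·(≡2) mod 7; (5|7)=-1, (2|7)=+1; (−1)^{1·0·3}·(-1)^0·(+1)^1 = +1.
v=41: a=41^0·(≡5), b=41^1·(≡32) mod 41; (5|41)=+1, (32|41)=+1; (−1)^{0·1·20}·(+1)^1·(+1)^0 = +1.
v=17: a=17^1·(≡11), b=17^0·(≡5) mod 17; (11|17)=-1, (5|17)=-1; (−1)^{1·0·8}·(-1)^0·(-1)^1 = -1.
v=13: a=13^1·(≡8), b=13^1·(≡12) mod 13; (8|13)=-1, (12|13)=+1; (−1)^{1·1·6}·(-1)^1·(+1)^1 = -1.
v=2: v_2(a)=-7, v_2(b)=2; units ≡ 1, 1 (mod 8); ε·ε+αω+βω = 0·0+-7·0+2·0 ≡ 0  ⇒  (a,b)_2 = +1.
|Ram(58786, 49569)| = 2, even; anisotropic at {13, 17}.

[13, 17]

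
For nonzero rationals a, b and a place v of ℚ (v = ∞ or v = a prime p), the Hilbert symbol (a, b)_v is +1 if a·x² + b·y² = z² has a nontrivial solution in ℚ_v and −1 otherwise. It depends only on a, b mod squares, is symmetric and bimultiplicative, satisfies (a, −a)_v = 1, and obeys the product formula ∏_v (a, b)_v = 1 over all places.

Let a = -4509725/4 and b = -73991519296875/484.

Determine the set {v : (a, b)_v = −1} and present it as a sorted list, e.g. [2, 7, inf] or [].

[11, inf]

Mod squares: a ≡ -341, b ≡ -115. Check v ∈ {∞, 2, 3, 5, 11, 23, 31}.
v=3: a=3^0·(≡1), b=3^4·(≡2) mod 3; (1|3)=+1, (2|3)=-1; (−1)^{0·4·1}·(+1)^4·(-1)^0 = +1.
v=∞: -341 < 0 and -115 < 0  ⇒  (a,b)_∞ = -1.
v=2: v_2(a)=-2, v_2(b)=-2; units ≡ 3, 5 (mod 8); ε·ε+αω+βω = 1·0+-2·1+-2·1 ≡ 0  ⇒  (a,b)_2 = +1.
v=5: a=5^2·(≡4), b=5^7·(≡2) mod 5; (4|5)=+1, (2|5)=-1; (−1)^{2·7·2}·(+1)^7·(-1)^2 = +1.
v=11: a=11^1·(≡7), b=11^-2·(≡10) mod 11; (7|11)=-1, (10|11)=-1; (−1)^{1·-2·5}·(-1)^-2·(-1)^1 = -1.
v=31: a=31^1·(≡2), b=31^2·(≡18) mod 31; (2|31)=+1, (18|31)=+1; (−1)^{1·2·15}·(+1)^2·(+1)^1 = +1.
v=23: a=23^2·(≡2), b=23^3·(≡8) mod 23; (2|23)=+1, (8|23)=+1; (−1)^{2·3·11}·(+1)^3·(+1)^2 = +1.
(-341, -115 / ℚ) ramifies at {11, ∞}: a division algebra.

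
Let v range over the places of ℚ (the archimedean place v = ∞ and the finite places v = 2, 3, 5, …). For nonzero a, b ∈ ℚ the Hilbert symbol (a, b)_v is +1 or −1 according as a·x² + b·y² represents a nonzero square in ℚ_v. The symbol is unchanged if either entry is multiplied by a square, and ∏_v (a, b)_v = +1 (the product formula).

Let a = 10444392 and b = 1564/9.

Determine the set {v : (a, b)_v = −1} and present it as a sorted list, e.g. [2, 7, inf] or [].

Mod squares: a ≡ 290122, b ≡ 391. Check v ∈ {∞, 2, 3, 7, 17, 23, 53}.
v=53: a=53^1·(≡10), b=53^0·(≡3) mod 53; (10|53)=+1, (3|53)=-1; (−1)^{1·0·26}·(+1)^0·(-1)^1 = -1.
v=23: a=23^1·(≡15), b=23^1·(≡5) mod 23; (15|23)=-1, (5|23)=-1; (−1)^{1·1·11}·(-1)^1·(-1)^1 = -1.
v=2: v_2(a)=3, v_2(b)=2; units ≡ 5, 7 (mod 8); ε·ε+αω+βω = 0·1+3·0+2·1 ≡ 0  ⇒  (a,b)_2 = +1.
v=17: a=17^1·(≡13), b=17^1·(≡14) mod 17; (13|17)=+1, (14|17)=-1; (−1)^{1·1·8}·(+1)^1·(-1)^1 = -1.
v=3: a=3^2·(≡1), b=3^-2·(≡1) mod 3; (1|3)=+1, (1|3)=+1; (−1)^{2·-2·1}·(+1)^-2·(+1)^2 = +1.
v=7: a=7^1·(≡6), b=7^0·(≡5) mod 7; (6|7)=-1, (5|7)=-1; (−1)^{1·0·3}·(-1)^0·(-1)^1 = -1.
v=∞: 290122 > 0 and 391 > 0  ⇒  (a,b)_∞ = +1.
(290122, 391 / ℚ) ramifies at {7, 17, 23, 53}: a division algebra.

[7, 17, 23, 53]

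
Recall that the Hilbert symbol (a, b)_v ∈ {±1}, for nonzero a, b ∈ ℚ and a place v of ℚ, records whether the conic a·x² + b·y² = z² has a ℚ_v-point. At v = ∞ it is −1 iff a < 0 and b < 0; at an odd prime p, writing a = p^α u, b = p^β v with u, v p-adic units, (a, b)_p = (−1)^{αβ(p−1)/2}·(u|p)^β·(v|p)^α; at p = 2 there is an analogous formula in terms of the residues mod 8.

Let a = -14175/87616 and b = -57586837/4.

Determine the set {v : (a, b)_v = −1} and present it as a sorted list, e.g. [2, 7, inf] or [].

[7, 17, 41, inf]

Mod squares: a ≡ -7, b ≡ -57586837. Check v ∈ {∞, 2, 3, 5, 7, 11, 17, 29, 37, 41}.
v=2: v_2(a)=-6, v_2(b)=-2; units ≡ 1, 3 (mod 8); ε·ε+αω+βω = 0·1+-6·1+-2·0 ≡ 0  ⇒  (a,b)_2 = +1.
v=3: a=3^4·(≡2), b=3^0·(≡2) mod 3; (2|3)=-1, (2|3)=-1; (−1)^{4·0·1}·(-1)^0·(-1)^4 = +1.
v=37: a=37^-2·(≡30), b=37^1·(≡1) mod 37; (30|37)=+1, (1|37)=+1; (−1)^{-2·1·18}·(+1)^1·(+1)^-2 = +1.
v=7: a=7^1·(≡3), b=7^1·(≡6) mod 7; (3|7)=-1, (6|7)=-1; (−1)^{1·1·3}·(-1)^1·(-1)^1 = -1.
v=∞: -7 < 0 and -57586837 < 0  ⇒  (a,b)_∞ = -1.
v=29: a=29^0·(≡5), b=29^1·(≡20) mod 29; (5|29)=+1, (20|29)=+1; (−1)^{0·1·14}·(+1)^1·(+1)^0 = +1.
v=41: a=41^0·(≡30), b=41^1·(≡36) mod 41; (30|41)=-1, (36|41)=+1; (−1)^{0·1·20}·(-1)^1·(+1)^0 = -1.
v=17: a=17^0·(≡7), b=17^1·(≡11) mod 17; (7|17)=-1, (11|17)=-1; (−1)^{0·1·8}·(-1)^1·(-1)^0 = -1.
v=5: a=5^2·(≡3), b=5^0·(≡2) mod 5; (3|5)=-1, (2|5)=-1; (−1)^{2·0·2}·(-1)^0·(-1)^2 = +1.
v=11: a=11^0·(≡4), b=11^1·(≡2) mod 11; (4|11)=+1, (2|11)=-1; (−1)^{0·1·5}·(+1)^1·(-1)^0 = +1.
|Ram(-7, -57586837)| = 4, even; anisotropic at {7, 17, 41, ∞}.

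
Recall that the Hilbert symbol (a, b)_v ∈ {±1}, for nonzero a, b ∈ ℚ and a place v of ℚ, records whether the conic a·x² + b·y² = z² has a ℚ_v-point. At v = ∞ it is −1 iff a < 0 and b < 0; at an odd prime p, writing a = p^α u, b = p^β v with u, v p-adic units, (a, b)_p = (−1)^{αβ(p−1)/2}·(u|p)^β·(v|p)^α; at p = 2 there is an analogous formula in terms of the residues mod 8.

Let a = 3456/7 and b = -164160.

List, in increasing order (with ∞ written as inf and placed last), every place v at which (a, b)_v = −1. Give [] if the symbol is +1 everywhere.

Mod squares: a ≡ 42, b ≡ -285. Check v ∈ {∞, 2, 3, 5, 7, 19}.
v=5: a=5^0·(≡3), b=5^1·(≡3) mod 5; (3|5)=-1, (3|5)=-1; (−1)^{0·1·2}·(-1)^1·(-1)^0 = -1.
v=3: a=3^3·(≡2), b=3^3·(≡1) mod 3; (2|3)=-1, (1|3)=+1; (−1)^{3·3·1}·(-1)^3·(+1)^3 = +1.
v=2: v_2(a)=7, v_2(b)=6; units ≡ 5, 3 (mod 8); ε·ε+αω+βω = 0·1+7·1+6·1 ≡ 1  ⇒  (a,b)_2 = -1.
v=19: a=19^0·(≡16), b=19^1·(≡5) mod 19; (16|19)=+1, (5|19)=+1; (−1)^{0·1·9}·(+1)^1·(+1)^0 = +1.
v=7: a=7^-1·(≡5), b=7^0·(≡4) mod 7; (5|7)=-1, (4|7)=+1; (−1)^{-1·0·3}·(-1)^0·(+1)^-1 = +1.
v=∞: 42 > 0 and -285 < 0  ⇒  (a,b)_∞ = +1.
(42, -285 / ℚ) ramifies at {2, 5}: a division algebra.

[2, 5]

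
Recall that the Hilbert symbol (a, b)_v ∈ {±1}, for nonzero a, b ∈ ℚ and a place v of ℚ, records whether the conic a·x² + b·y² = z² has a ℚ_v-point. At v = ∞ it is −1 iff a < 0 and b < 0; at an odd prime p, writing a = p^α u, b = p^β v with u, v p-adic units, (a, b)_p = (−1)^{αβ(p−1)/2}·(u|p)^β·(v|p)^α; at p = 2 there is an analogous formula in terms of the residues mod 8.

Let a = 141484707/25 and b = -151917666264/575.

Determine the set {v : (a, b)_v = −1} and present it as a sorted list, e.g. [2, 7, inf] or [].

[7, 23, 29, 37]

Mod squares: a ≡ 320827, b ≡ -4491578. Check v ∈ {∞, 2, 3, 5, 7, 13, 23, 29, 37}.
v=13: a=13^1·(≡5), b=13^1·(≡8) mod 13; (5|13)=-1, (8|13)=-1; (−1)^{1·1·6}·(-1)^1·(-1)^1 = +1.
v=2: v_2(a)=0, v_2(b)=3; units ≡ 3, 3 (mod 8); ε·ε+αω+βω = 1·1+0·1+3·1 ≡ 0  ⇒  (a,b)_2 = +1.
v=3: a=3^2·(≡1), b=3^4·(≡1) mod 3; (1|3)=+1, (1|3)=+1; (−1)^{2·4·1}·(+1)^4·(+1)^2 = +1.
v=∞: 320827 > 0 and -4491578 < 0  ⇒  (a,b)_∞ = +1.
v=5: a=5^-2·(≡2), b=5^-2·(≡2) mod 5; (2|5)=-1, (2|5)=-1; (−1)^{-2·-2·2}·(-1)^-2·(-1)^-2 = +1.
v=7: a=7^2·(≡5), b=7^5·(≡1) mod 7; (5|7)=-1, (1|7)=+1; (−1)^{2·5·3}·(-1)^5·(+1)^2 = -1.
v=23: a=23^1·(≡22), b=23^-1·(≡17) mod 23; (22|23)=-1, (17|23)=-1; (−1)^{1·-1·11}·(-1)^-1·(-1)^1 = -1.
v=37: a=37^1·(≡31), b=37^1·(≡16) mod 37; (31|37)=-1, (16|37)=+1; (−1)^{1·1·18}·(-1)^1·(+1)^1 = -1.
v=29: a=29^1·(≡8), b=29^1·(≡22) mod 29; (8|29)=-1, (22|29)=+1; (−1)^{1·1·14}·(-1)^1·(+1)^1 = -1.
|Ram(320827, -4491578)| = 4, even; anisotropic at {7, 23, 29, 37}.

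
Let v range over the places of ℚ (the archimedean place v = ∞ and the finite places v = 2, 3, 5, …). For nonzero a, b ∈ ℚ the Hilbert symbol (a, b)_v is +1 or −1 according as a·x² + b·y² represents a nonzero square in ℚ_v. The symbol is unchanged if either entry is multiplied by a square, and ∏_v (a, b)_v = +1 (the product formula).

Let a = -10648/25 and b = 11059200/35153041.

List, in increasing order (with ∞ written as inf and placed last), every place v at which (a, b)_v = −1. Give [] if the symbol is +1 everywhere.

(a, b) ≡ (-22, 3) mod (ℚ^×)²; places V = {2, 3, 5, 7, 11, ∞}.
(a,b)_11: α=3, u≡1; β=-4, v≡3 (mod 11); (1|11)=+1, (3|11)=+1; sign (−1)^0·+1^-4·+1^3 = +1.
(a,b)_2: α=3, β=14; u≡5, v≡3 (mod 8); ε(u)ε(v)=0·1, αω(v)=3·1, βω(u)=14·1; sum ≡ 1  ⇒  -1.
(a,b)_∞: sgn(-22)=−, sgn(3)=+, so +1.
(a,b)_3: α=0, u≡2; β=3, v≡1 (mod 3); (2|3)=-1, (1|3)=+1; sign (−1)^0·-1^3·+1^0 = -1.
(a,b)_7: α=0, u≡5; β=-4, v≡3 (mod 7); (5|7)=-1, (3|7)=-1; sign (−1)^0·-1^-4·-1^0 = +1.
(a,b)_5: α=-2, u≡2; β=2, v≡3 (mod 5); (2|5)=-1, (3|5)=-1; sign (−1)^0·-1^2·-1^-2 = +1.
Ram(-22, 3) = {2, 3}; no ℚ_2-point on the conic.

[2, 3]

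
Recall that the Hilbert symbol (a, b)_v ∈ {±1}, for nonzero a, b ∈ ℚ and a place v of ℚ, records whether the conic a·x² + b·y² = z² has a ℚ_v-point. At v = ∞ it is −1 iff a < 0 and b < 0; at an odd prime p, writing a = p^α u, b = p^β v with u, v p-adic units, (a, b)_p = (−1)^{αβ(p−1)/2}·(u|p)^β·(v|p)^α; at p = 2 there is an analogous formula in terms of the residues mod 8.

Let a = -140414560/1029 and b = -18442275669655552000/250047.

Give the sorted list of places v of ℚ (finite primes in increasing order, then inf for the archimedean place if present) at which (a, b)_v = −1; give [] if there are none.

(a, b) ≡ (-510510, -17290) mod (ℚ^×)²; places V = {2, 3, 5, 7, 11, 13, 17, 19, ∞}.
(a,b)_5: α=1, u≡2; β=3, v≡2 (mod 5); (2|5)=-1, (2|5)=-1; sign (−1)^0·-1^3·-1^1 = +1.
(a,b)_7: α=-3, u≡5; β=-3, v≡1 (mod 7); (5|7)=-1, (1|7)=+1; sign (−1)^1·-1^-3·+1^-3 = +1.
(a,b)_3: α=-1, u≡2; β=-6, v≡2 (mod 3); (2|3)=-1, (2|3)=-1; sign (−1)^0·-1^-6·-1^-1 = -1.
(a,b)_13: α=1, u≡4; β=1, v≡1 (mod 13); (4|13)=+1, (1|13)=+1; sign (−1)^0·+1^1·+1^1 = +1.
(a,b)_11: α=1, u≡2; β=2, v≡6 (mod 11); (2|11)=-1, (6|11)=-1; sign (−1)^0·-1^2·-1^1 = -1.
(a,b)_2: α=5, β=17; u≡1, v≡3 (mod 8); ε(u)ε(v)=0·1, αω(v)=5·1, βω(u)=17·0; sum ≡ 1  ⇒  -1.
(a,b)_17: α=1, u≡16; β=2, v≡15 (mod 17); (16|17)=+1, (15|17)=+1; sign (−1)^0·+1^2·+1^1 = +1.
(a,b)_∞: sgn(-510510)=−, sgn(-17290)=−, so -1.
(a,b)_19: α=2, u≡9; β=5, v≡18 (mod 19); (9|19)=+1, (18|19)=-1; sign (−1)^0·+1^5·-1^2 = +1.
|Ram(-510510, -17290)| = 4, even; anisotropic at {2, 3, 11, ∞}.

[2, 3, 11, inf]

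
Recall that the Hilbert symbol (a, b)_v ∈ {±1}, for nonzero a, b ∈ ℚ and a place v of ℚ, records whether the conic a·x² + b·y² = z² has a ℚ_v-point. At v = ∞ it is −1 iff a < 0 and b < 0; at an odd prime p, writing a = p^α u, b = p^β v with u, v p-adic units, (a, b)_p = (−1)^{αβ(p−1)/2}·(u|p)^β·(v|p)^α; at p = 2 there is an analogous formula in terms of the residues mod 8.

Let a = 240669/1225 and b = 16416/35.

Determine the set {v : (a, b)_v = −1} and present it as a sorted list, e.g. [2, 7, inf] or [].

[2, 3, 17, 19]

Mod squares: a ≡ 221, b ≡ 3990. Check v ∈ {∞, 2, 3, 5, 7, 11, 13, 17, 19}.
v=17: a=17^1·(≡13), b=17^0·(≡11) mod 17; (13|17)=+1, (11|17)=-1; (−1)^{1·0·8}·(+1)^0·(-1)^1 = -1.
v=5: a=5^-2·(≡1), b=5^-1·(≡3) mod 5; (1|5)=+1, (3|5)=-1; (−1)^{-2·-1·2}·(+1)^-1·(-1)^-2 = +1.
v=19: a=19^0·(≡8), b=19^1·(≡16) mod 19; (8|19)=-1, (16|19)=+1; (−1)^{0·1·9}·(-1)^1·(+1)^0 = -1.
v=13: a=13^1·(≡9), b=13^0·(≡4) mod 13; (9|13)=+1, (4|13)=+1; (−1)^{1·0·6}·(+1)^0·(+1)^1 = +1.
v=3: a=3^2·(≡2), b=3^3·(≡1) mod 3; (2|3)=-1, (1|3)=+1; (−1)^{2·3·1}·(-1)^3·(+1)^2 = -1.
v=11: a=11^2·(≡5), b=11^0·(≡2) mod 11; (5|11)=+1, (2|11)=-1; (−1)^{2·0·5}·(+1)^0·(-1)^2 = +1.
v=∞: 221 > 0 and 3990 > 0  ⇒  (a,b)_∞ = +1.
v=2: v_2(a)=0, v_2(b)=5; units ≡ 5, 3 (mod 8); ε·ε+αω+βω = 0·1+0·1+5·1 ≡ 1  ⇒  (a,b)_2 = -1.
v=7: a=7^-2·(≡4), b=7^-1·(≡3) mod 7; (4|7)=+1, (3|7)=-1; (−1)^{-2·-1·3}·(+1)^-1·(-1)^-2 = +1.
Ram(221, 3990) = {2, 3, 17, 19}; no ℚ_2-point on the conic.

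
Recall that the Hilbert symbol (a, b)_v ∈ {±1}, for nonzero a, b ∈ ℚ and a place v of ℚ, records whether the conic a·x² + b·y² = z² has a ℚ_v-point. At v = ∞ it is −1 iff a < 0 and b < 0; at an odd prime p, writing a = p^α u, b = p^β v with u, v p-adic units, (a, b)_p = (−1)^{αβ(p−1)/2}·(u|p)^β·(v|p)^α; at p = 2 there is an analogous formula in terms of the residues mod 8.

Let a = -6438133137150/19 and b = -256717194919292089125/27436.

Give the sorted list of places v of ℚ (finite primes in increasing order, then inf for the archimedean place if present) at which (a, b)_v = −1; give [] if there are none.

Mod squares: a ≡ -490314, b ≡ -85215. Check v ∈ {∞, 2, 3, 5, 11, 13, 17, 19, 23}.
v=13: a=13^2·(≡7), b=13^3·(≡1) mod 13; (7|13)=-1, (1|13)=+1; (−1)^{2·3·6}·(-1)^3·(+1)^2 = -1.
v=3: a=3^11·(≡2), b=3^19·(≡2) mod 3; (2|3)=-1, (2|3)=-1; (−1)^{11·19·1}·(-1)^19·(-1)^11 = -1.
v=5: a=5^2·(≡1), b=5^3·(≡2) mod 5; (1|5)=+1, (2|5)=-1; (−1)^{2·3·2}·(+1)^3·(-1)^2 = +1.
v=∞: -490314 < 0 and -85215 < 0  ⇒  (a,b)_∞ = -1.
v=19: a=19^-1·(≡8), b=19^-3·(≡8) mod 19; (8|19)=-1, (8|19)=-1; (−1)^{-1·-3·9}·(-1)^-3·(-1)^-1 = -1.
v=17: a=17^1·(≡7), b=17^2·(≡12) mod 17; (7|17)=-1, (12|17)=-1; (−1)^{1·2·8}·(-1)^2·(-1)^1 = -1.
v=11: a=11^1·(≡1), b=11^2·(≡6) mod 11; (1|11)=+1, (6|11)=-1; (−1)^{1·2·5}·(+1)^2·(-1)^1 = -1.
v=23: a=23^1·(≡1), b=23^1·(≡21) mod 23; (1|23)=+1, (21|23)=-1; (−1)^{1·1·11}·(+1)^1·(-1)^1 = +1.
v=2: v_2(a)=1, v_2(b)=-2; units ≡ 3, 1 (mod 8); ε·ε+αω+βω = 1·0+1·0+-2·1 ≡ 0  ⇒  (a,b)_2 = +1.
|Ram(-490314, -85215)| = 6, even; anisotropic at {3, 11, 13, 17, 19, ∞}.

[3, 11, 13, 17, 19, inf]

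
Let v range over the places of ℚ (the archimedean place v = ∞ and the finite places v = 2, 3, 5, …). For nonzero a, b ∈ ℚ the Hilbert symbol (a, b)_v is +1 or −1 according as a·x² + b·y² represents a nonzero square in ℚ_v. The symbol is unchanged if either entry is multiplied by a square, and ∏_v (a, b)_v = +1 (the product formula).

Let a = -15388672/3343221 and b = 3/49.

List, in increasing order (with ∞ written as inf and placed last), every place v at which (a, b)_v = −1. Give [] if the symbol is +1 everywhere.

(a, b) ≡ (-273, 3) mod (ℚ^×)²; places V = {2, 3, 7, 13, 17, 19, ∞}.
(a,b)_3: α=-3, u≡2; β=1, v≡1 (mod 3); (2|3)=-1, (1|3)=+1; sign (−1)^1·-1^1·+1^-3 = +1.
(a,b)_19: α=-2, u≡14; β=0, v≡2 (mod 19); (14|19)=-1, (2|19)=-1; sign (−1)^0·-1^0·-1^-2 = +1.
(a,b)_∞: sgn(-273)=−, sgn(3)=+, so +1.
(a,b)_2: α=12, β=0; u≡7, v≡3 (mod 8); ε(u)ε(v)=1·1, αω(v)=12·1, βω(u)=0·0; sum ≡ 1  ⇒  -1.
(a,b)_13: α=1, u≡8; β=0, v≡12 (mod 13); (8|13)=-1, (12|13)=+1; sign (−1)^0·-1^0·+1^1 = +1.
(a,b)_17: α=2, u≡13; β=0, v≡7 (mod 17); (13|17)=+1, (7|17)=-1; sign (−1)^0·+1^0·-1^2 = +1.
(a,b)_7: α=-3, u≡3; β=-2, v≡3 (mod 7); (3|7)=-1, (3|7)=-1; sign (−1)^0·-1^-2·-1^-3 = -1.
(-273, 3 / ℚ) ramifies at {2, 7}: a division algebra.

[2, 7]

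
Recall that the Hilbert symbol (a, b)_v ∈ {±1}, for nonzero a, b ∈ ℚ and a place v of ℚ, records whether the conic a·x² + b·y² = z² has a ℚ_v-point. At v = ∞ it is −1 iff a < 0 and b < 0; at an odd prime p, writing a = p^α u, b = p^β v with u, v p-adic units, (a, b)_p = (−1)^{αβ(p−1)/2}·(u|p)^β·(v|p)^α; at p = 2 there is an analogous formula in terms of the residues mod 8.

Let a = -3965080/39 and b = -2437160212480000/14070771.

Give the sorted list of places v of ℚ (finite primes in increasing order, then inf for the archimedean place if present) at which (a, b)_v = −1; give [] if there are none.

Mod squares: a ≡ -2730, b ≡ -77. Check v ∈ {∞, 2, 3, 5, 7, 11, 13, 17, 29}.
v=2: v_2(a)=3, v_2(b)=14; units ≡ 3, 3 (mod 8); ε·ε+αω+βω = 1·1+3·1+14·1 ≡ 0  ⇒  (a,b)_2 = +1.
v=∞: -2730 < 0 and -77 < 0  ⇒  (a,b)_∞ = -1.
v=5: a=5^1·(≡1), b=5^4·(≡2) mod 5; (1|5)=+1, (2|5)=-1; (−1)^{1·4·2}·(+1)^4·(-1)^1 = -1.
v=17: a=17^2·(≡10), b=17^2·(≡9) mod 17; (10|17)=-1, (9|17)=+1; (−1)^{2·2·8}·(-1)^2·(+1)^2 = +1.
v=11: a=11^0·(≡4), b=11^-1·(≡1) mod 11; (4|11)=+1, (1|11)=+1; (−1)^{0·-1·5}·(+1)^-1·(+1)^0 = +1.
v=13: a=13^-1·(≡8), b=13^-2·(≡12) mod 13; (8|13)=-1, (12|13)=+1; (−1)^{-1·-2·6}·(-1)^-2·(+1)^-1 = +1.
v=3: a=3^-1·(≡2), b=3^-2·(≡1) mod 3; (2|3)=-1, (1|3)=+1; (−1)^{-1·-2·1}·(-1)^-2·(+1)^-1 = +1.
v=7: a=7^3·(≡1), b=7^7·(≡5) mod 7; (1|7)=+1, (5|7)=-1; (−1)^{3·7·3}·(+1)^7·(-1)^3 = +1.
v=29: a=29^0·(≡9), b=29^-2·(≡8) mod 29; (9|29)=+1, (8|29)=-1; (−1)^{0·-2·14}·(+1)^-2·(-1)^0 = +1.
Ram(-2730, -77) = {5, ∞}; no ℚ_5-point on the conic.

[5, inf]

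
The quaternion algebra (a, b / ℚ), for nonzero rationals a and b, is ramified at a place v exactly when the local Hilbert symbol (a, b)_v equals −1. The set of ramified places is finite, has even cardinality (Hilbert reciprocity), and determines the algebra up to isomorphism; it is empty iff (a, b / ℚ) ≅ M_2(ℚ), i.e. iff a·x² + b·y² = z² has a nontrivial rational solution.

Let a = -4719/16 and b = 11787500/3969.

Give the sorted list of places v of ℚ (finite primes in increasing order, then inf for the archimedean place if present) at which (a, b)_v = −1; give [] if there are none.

(a, b) ≡ (-39, 4715) mod (ℚ^×)²; places V = {2, 3, 5, 7, 11, 13, 23, 41, ∞}.
(a,b)_13: α=1, u≡9; β=0, v≡9 (mod 13); (9|13)=+1, (9|13)=+1; sign (−1)^0·+1^0·+1^1 = +1.
(a,b)_7: α=0, u≡3; β=-2, v≡1 (mod 7); (3|7)=-1, (1|7)=+1; sign (−1)^0·-1^-2·+1^0 = +1.
(a,b)_23: α=0, u≡17; β=1, v≡17 (mod 23); (17|23)=-1, (17|23)=-1; sign (−1)^0·-1^1·-1^0 = -1.
(a,b)_5: α=0, u≡1; β=5, v≡3 (mod 5); (1|5)=+1, (3|5)=-1; sign (−1)^0·+1^5·-1^0 = +1.
(a,b)_∞: sgn(-39)=−, sgn(4715)=+, so +1.
(a,b)_2: α=-4, β=2; u≡1, v≡3 (mod 8); ε(u)ε(v)=0·1, αω(v)=-4·1, βω(u)=2·0; sum ≡ 0  ⇒  +1.
(a,b)_11: α=2, u≡1; β=0, v≡6 (mod 11); (1|11)=+1, (6|11)=-1; sign (−1)^0·+1^0·-1^2 = +1.
(a,b)_3: α=1, u≡2; β=-4, v≡2 (mod 3); (2|3)=-1, (2|3)=-1; sign (−1)^0·-1^-4·-1^1 = -1.
(a,b)_41: α=0, u≡10; β=1, v≡40 (mod 41); (10|41)=+1, (40|41)=+1; sign (−1)^0·+1^1·+1^0 = +1.
(-39, 4715 / ℚ) ramifies at {3, 23}: a division algebra.

[3, 23]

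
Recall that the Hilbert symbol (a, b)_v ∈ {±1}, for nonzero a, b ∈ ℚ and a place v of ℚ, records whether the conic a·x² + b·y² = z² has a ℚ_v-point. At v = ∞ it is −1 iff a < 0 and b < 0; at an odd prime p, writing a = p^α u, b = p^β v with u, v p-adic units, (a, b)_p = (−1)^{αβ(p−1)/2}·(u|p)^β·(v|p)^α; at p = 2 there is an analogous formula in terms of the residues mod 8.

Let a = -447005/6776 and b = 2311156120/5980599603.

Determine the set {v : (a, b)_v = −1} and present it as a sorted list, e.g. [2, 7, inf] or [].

[2, 3, 5, 7]

(a, b) ≡ (-70, 210) mod (ℚ^×)²; places V = {2, 3, 5, 7, 11, 13, 17, 23, 41, ∞}.
(a,b)_23: α=2, u≡7; β=0, v≡1 (mod 23); (7|23)=-1, (1|23)=+1; sign (−1)^0·-1^0·+1^2 = +1.
(a,b)_5: α=1, u≡4; β=1, v≡3 (mod 5); (4|5)=+1, (3|5)=-1; sign (−1)^0·+1^1·-1^1 = -1.
(a,b)_41: α=0, u≡24; β=-2, v≡36 (mod 41); (24|41)=-1, (36|41)=+1; sign (−1)^0·-1^-2·+1^0 = +1.
(a,b)_3: α=0, u≡2; β=-5, v≡1 (mod 3); (2|3)=-1, (1|3)=+1; sign (−1)^0·-1^-5·+1^0 = -1.
(a,b)_17: α=0, u≡1; β=2, v≡10 (mod 17); (1|17)=+1, (10|17)=-1; sign (−1)^0·+1^2·-1^0 = +1.
(a,b)_11: α=-2, u≡2; β=-4, v≡1 (mod 11); (2|11)=-1, (1|11)=+1; sign (−1)^0·-1^-4·+1^-2 = +1.
(a,b)_7: α=-1, u≡4; β=1, v≡4 (mod 7); (4|7)=+1, (4|7)=+1; sign (−1)^1·+1^1·+1^-1 = -1.
(a,b)_∞: sgn(-70)=−, sgn(210)=+, so +1.
(a,b)_2: α=-3, β=3; u≡5, v≡1 (mod 8); ε(u)ε(v)=0·0, αω(v)=-3·0, βω(u)=3·1; sum ≡ 1  ⇒  -1.
(a,b)_13: α=2, u≡11; β=4, v≡2 (mod 13); (11|13)=-1, (2|13)=-1; sign (−1)^0·-1^4·-1^2 = +1.
|Ram(-70, 210)| = 4, even; anisotropic at {2, 3, 5, 7}.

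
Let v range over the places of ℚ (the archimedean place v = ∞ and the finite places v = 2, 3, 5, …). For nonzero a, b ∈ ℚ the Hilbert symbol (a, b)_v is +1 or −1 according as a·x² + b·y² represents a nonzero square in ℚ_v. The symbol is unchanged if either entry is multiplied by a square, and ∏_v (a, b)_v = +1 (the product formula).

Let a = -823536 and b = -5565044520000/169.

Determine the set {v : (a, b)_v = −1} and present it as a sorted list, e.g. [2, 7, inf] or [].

(a, b) ≡ (-5719, -15458457) mod (ℚ^×)²; places V = {2, 3, 5, 7, 13, 17, 19, 43, 53, ∞}.
(a,b)_3: α=2, u≡2; β=3, v≡2 (mod 3); (2|3)=-1, (2|3)=-1; sign (−1)^0·-1^3·-1^2 = -1.
(a,b)_17: α=0, u≡12; β=1, v≡13 (mod 17); (12|17)=-1, (13|17)=+1; sign (−1)^0·-1^1·+1^0 = -1.
(a,b)_53: α=0, u≡31; β=1, v≡29 (mod 53); (31|53)=-1, (29|53)=+1; sign (−1)^0·-1^1·+1^0 = -1.
(a,b)_2: α=4, β=6; u≡1, v≡7 (mod 8); ε(u)ε(v)=0·1, αω(v)=4·0, βω(u)=6·0; sum ≡ 0  ⇒  +1.
(a,b)_19: α=1, u≡14; β=1, v≡14 (mod 19); (14|19)=-1, (14|19)=-1; sign (−1)^1·-1^1·-1^1 = -1.
(a,b)_43: α=1, u≡26; β=1, v≡11 (mod 43); (26|43)=-1, (11|43)=+1; sign (−1)^1·-1^1·+1^1 = +1.
(a,b)_13: α=0, u≡1; β=-2, v≡9 (mod 13); (1|13)=+1, (9|13)=+1; sign (−1)^0·+1^-2·+1^0 = +1.
(a,b)_7: α=1, u≡1; β=1, v≡1 (mod 7); (1|7)=+1, (1|7)=+1; sign (−1)^1·+1^1·+1^1 = -1.
(a,b)_∞: sgn(-5719)=−, sgn(-15458457)=−, so -1.
(a,b)_5: α=0, u≡4; β=4, v≡2 (mod 5); (4|5)=+1, (2|5)=-1; sign (−1)^0·+1^4·-1^0 = +1.
Ram(-5719, -15458457) = {3, 7, 17, 19, 53, ∞}; no ℚ_3-point on the conic.

[3, 7, 17, 19, 53, inf]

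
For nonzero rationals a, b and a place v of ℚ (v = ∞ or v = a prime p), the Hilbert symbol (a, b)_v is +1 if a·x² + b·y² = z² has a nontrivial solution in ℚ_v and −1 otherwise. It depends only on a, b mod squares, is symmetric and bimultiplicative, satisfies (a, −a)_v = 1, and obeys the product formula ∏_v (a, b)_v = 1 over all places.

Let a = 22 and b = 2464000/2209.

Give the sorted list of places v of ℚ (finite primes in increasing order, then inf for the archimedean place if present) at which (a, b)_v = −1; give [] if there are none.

Mod squares: a ≡ 22, b ≡ 385. Check v ∈ {∞, 2, 5, 7, 11, 47}.
v=7: a=7^0·(≡1), b=7^1·(≡3) mod 7; (1|7)=+1, (3|7)=-1; (−1)^{0·1·3}·(+1)^1·(-1)^0 = +1.
v=2: v_2(a)=1, v_2(b)=8; units ≡ 3, 1 (mod 8); ε·ε+αω+βω = 1·0+1·0+8·1 ≡ 0  ⇒  (a,b)_2 = +1.
v=47: a=47^0·(≡22), b=47^-2·(≡25) mod 47; (22|47)=-1, (25|47)=+1; (−1)^{0·-2·23}·(-1)^-2·(+1)^0 = +1.
v=5: a=5^0·(≡2), b=5^3·(≡3) mod 5; (2|5)=-1, (3|5)=-1; (−1)^{0·3·2}·(-1)^3·(-1)^0 = -1.
v=∞: 22 > 0 and 385 > 0  ⇒  (a,b)_∞ = +1.
v=11: a=11^1·(≡2), b=11^1·(≡2) mod 11; (2|11)=-1, (2|11)=-1; (−1)^{1·1·5}·(-1)^1·(-1)^1 = -1.
(22, 385 / ℚ) ramifies at {5, 11}: a division algebra.

[5, 11]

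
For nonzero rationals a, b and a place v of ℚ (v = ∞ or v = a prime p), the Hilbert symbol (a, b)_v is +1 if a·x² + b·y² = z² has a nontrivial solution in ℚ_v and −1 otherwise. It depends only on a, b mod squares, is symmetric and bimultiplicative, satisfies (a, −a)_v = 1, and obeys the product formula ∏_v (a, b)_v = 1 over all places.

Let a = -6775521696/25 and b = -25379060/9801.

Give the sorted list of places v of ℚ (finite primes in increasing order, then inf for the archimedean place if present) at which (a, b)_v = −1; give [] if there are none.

[19, 37, 47, inf]

(a, b) ≡ (-5228026, -129485) mod (ℚ^×)²; places V = {2, 3, 5, 7, 11, 19, 29, 31, 37, 43, 47, 53, ∞}.
(a,b)_7: α=0, u≡2; β=2, v≡4 (mod 7); (2|7)=+1, (4|7)=+1; sign (−1)^0·+1^2·+1^0 = +1.
(a,b)_53: α=1, u≡38; β=0, v≡29 (mod 53); (38|53)=+1, (29|53)=+1; sign (−1)^0·+1^0·+1^1 = +1.
(a,b)_29: α=0, u≡23; β=1, v≡7 (mod 29); (23|29)=+1, (7|29)=+1; sign (−1)^0·+1^1·+1^0 = +1.
(a,b)_47: α=0, u≡13; β=1, v≡2 (mod 47); (13|47)=-1, (2|47)=+1; sign (−1)^0·-1^1·+1^0 = -1.
(a,b)_31: α=1, u≡25; β=0, v≡4 (mod 31); (25|31)=+1, (4|31)=+1; sign (−1)^0·+1^0·+1^1 = +1.
(a,b)_43: α=1, u≡7; β=0, v≡10 (mod 43); (7|43)=-1, (10|43)=+1; sign (−1)^0·-1^0·+1^1 = +1.
(a,b)_5: α=-2, u≡4; β=1, v≡3 (mod 5); (4|5)=+1, (3|5)=-1; sign (−1)^0·+1^1·-1^-2 = +1.
(a,b)_2: α=5, β=2; u≡3, v≡3 (mod 8); ε(u)ε(v)=1·1, αω(v)=5·1, βω(u)=2·1; sum ≡ 0  ⇒  +1.
(a,b)_∞: sgn(-5228026)=−, sgn(-129485)=−, so -1.
(a,b)_11: α=0, u≡8; β=-2, v≡2 (mod 11); (8|11)=-1, (2|11)=-1; sign (−1)^0·-1^-2·-1^0 = +1.
(a,b)_19: α=0, u≡3; β=1, v≡7 (mod 19); (3|19)=-1, (7|19)=+1; sign (−1)^0·-1^1·+1^0 = -1.
(a,b)_3: α=4, u≡2; β=-4, v≡1 (mod 3); (2|3)=-1, (1|3)=+1; sign (−1)^0·-1^-4·+1^4 = +1.
(a,b)_37: α=1, u≡15; β=0, v≡5 (mod 37); (15|37)=-1, (5|37)=-1; sign (−1)^0·-1^0·-1^1 = -1.
(-5228026, -129485 / ℚ) ramifies at {19, 37, 47, ∞}: a division algebra.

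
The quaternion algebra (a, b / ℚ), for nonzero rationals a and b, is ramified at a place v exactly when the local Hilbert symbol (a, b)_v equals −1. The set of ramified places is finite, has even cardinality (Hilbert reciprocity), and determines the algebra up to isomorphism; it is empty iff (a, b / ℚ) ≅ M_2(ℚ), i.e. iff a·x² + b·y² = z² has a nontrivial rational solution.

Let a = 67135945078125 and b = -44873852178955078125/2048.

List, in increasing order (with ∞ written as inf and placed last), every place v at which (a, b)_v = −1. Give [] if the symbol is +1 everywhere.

[2, 3, 5, 11]

Mod squares: a ≡ 165, b ≡ -42. Check v ∈ {∞, 2, 3, 5, 7, 11}.
v=7: a=7^2·(≡4), b=7^3·(≡4) mod 7; (4|7)=+1, (4|7)=+1; (−1)^{2·3·3}·(+1)^3·(+1)^2 = +1.
v=5: a=5^7·(≡2), b=5^14·(≡3) mod 5; (2|5)=-1, (3|5)=-1; (−1)^{7·14·2}·(-1)^14·(-1)^7 = -1.
v=3: a=3^13·(≡1), b=3^11·(≡1) mod 3; (1|3)=+1, (1|3)=+1; (−1)^{13·11·1}·(+1)^11·(+1)^13 = -1.
v=11: a=11^1·(≡9), b=11^2·(≡6) mod 11; (9|11)=+1, (6|11)=-1; (−1)^{1·2·5}·(+1)^2·(-1)^1 = -1.
v=∞: 165 > 0 and -42 < 0  ⇒  (a,b)_∞ = +1.
v=2: v_2(a)=0, v_2(b)=-11; units ≡ 5, 3 (mod 8); ε·ε+αω+βω = 0·1+0·1+-11·1 ≡ 1  ⇒  (a,b)_2 = -1.
|Ram(165, -42)| = 4, even; anisotropic at {2, 3, 5, 11}.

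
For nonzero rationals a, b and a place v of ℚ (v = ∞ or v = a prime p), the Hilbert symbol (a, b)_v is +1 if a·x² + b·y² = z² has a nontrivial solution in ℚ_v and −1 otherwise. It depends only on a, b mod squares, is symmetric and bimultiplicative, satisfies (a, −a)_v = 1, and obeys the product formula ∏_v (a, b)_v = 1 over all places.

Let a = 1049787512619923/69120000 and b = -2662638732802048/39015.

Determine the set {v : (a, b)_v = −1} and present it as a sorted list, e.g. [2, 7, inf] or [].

Mod squares: a ≡ 418209, b ≡ -54367170. Check v ∈ {∞, 2, 3, 5, 7, 11, 13, 17, 19, 23, 29}.
v=5: a=5^-4·(≡4), b=5^-1·(≡4) mod 5; (4|5)=+1, (4|5)=+1; (−1)^{-4·-1·2}·(+1)^-1·(+1)^-4 = +1.
v=7: a=7^6·(≡1), b=7^2·(≡6) mod 7; (1|7)=+1, (6|7)=-1; (−1)^{6·2·3}·(+1)^2·(-1)^6 = +1.
v=23: a=23^3·(≡9), b=23^1·(≡18) mod 23; (9|23)=+1, (18|23)=+1; (−1)^{3·1·11}·(+1)^1·(+1)^3 = -1.
v=11: a=11^3·(≡1), b=11^5·(≡10) mod 11; (1|11)=+1, (10|11)=-1; (−1)^{3·5·5}·(+1)^5·(-1)^3 = +1.
v=3: a=3^-3·(≡2), b=3^-3·(≡1) mod 3; (2|3)=-1, (1|3)=+1; (−1)^{-3·-3·1}·(-1)^-3·(+1)^-3 = +1.
v=29: a=29^1·(≡21), b=29^1·(≡4) mod 29; (21|29)=-1, (4|29)=+1; (−1)^{1·1·14}·(-1)^1·(+1)^1 = -1.
v=17: a=17^0·(≡1), b=17^-2·(≡3) mod 17; (1|17)=+1, (3|17)=-1; (−1)^{0·-2·8}·(+1)^-2·(-1)^0 = +1.
v=19: a=19^1·(≡5), b=19^1·(≡13) mod 19; (5|19)=+1, (13|19)=-1; (−1)^{1·1·9}·(+1)^1·(-1)^1 = +1.
v=∞: 418209 > 0 and -54367170 < 0  ⇒  (a,b)_∞ = +1.
v=13: a=13^0·(≡12), b=13^1·(≡9) mod 13; (12|13)=+1, (9|13)=+1; (−1)^{0·1·6}·(+1)^1·(+1)^0 = +1.
v=2: v_2(a)=-12, v_2(b)=11; units ≡ 1, 7 (mod 8); ε·ε+αω+βω = 0·1+-12·0+11·0 ≡ 0  ⇒  (a,b)_2 = +1.
Ram(418209, -54367170) = {23, 29}; no ℚ_23-point on the conic.

[23, 29]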